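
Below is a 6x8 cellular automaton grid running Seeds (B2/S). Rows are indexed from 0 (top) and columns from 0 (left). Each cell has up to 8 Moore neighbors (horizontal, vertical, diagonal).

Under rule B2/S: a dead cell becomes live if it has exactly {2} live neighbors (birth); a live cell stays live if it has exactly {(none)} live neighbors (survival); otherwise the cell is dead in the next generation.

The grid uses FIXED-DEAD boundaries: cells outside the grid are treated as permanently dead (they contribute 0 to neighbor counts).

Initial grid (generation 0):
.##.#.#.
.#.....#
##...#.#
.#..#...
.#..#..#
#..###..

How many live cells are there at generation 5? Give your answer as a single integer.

Answer: 12

Derivation:
Simulating step by step:
Generation 0 (given above): 19 live cells
Generation 1: 13 live cells
#..#.#.#
...##...
....#...
...#...#
......#.
.##...#.
Generation 2: 14 live cells
..#...#.
..#...#.
..#..#..
....###.
.#.#.#..
.....#.#
Generation 3: 11 live cells
.#.#.#.#
.......#
.#.....#
.#......
..#....#
..#.....
Generation 4: 14 live cells
..#.#...
##..#...
#.#...#.
#.....##
...#....
.#.#....
Generation 5: 12 live cells
#....#..
........
...#....
..##.#..
##..#.##
....#...
Population at generation 5: 12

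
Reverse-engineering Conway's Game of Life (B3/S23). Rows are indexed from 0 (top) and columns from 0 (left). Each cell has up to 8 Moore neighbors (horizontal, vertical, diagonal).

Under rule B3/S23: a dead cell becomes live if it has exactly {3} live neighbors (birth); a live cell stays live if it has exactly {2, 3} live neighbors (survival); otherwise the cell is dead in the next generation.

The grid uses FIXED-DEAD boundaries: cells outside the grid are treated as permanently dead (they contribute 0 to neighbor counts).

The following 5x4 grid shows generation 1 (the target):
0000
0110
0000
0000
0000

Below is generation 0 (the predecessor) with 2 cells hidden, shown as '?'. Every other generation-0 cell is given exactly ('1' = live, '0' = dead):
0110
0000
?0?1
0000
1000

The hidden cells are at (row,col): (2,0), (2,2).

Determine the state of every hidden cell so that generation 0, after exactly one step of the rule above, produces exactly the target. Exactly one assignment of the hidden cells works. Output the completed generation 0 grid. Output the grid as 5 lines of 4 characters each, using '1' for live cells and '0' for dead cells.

Hidden generation-0 cells (in order): (2,0), (2,2).
A hidden cell only influences target cells in its own 3x3 neighborhood. Try each of the 2^2 = 4 assignments, step the completed generation 0 forward once under B3/S23, and compare with the target:
  (2,0)=0 (2,2)=0 -> step gives (1,1)='0' but target has '1' -> reject
  (2,0)=0 (2,2)=1 -> step gives (1,2)='0' but target has '1' -> reject
  (2,0)=1 (2,2)=0 -> step reproduces the target at every cell -> ACCEPT
  (2,0)=1 (2,2)=1 -> step gives (1,1)='0' but target has '1' -> reject
Unique solution: (2,0)=live, (2,2)=dead.
Check: live-neighbor counts of every cell in the completed generation 0:
1111
2332
0110
2211
0100
Applying B3/S23 to generation 0 with these counts gives:
0000
0110
0000
0000
0000
which matches the target exactly.

Answer: 0110
0000
1001
0000
1000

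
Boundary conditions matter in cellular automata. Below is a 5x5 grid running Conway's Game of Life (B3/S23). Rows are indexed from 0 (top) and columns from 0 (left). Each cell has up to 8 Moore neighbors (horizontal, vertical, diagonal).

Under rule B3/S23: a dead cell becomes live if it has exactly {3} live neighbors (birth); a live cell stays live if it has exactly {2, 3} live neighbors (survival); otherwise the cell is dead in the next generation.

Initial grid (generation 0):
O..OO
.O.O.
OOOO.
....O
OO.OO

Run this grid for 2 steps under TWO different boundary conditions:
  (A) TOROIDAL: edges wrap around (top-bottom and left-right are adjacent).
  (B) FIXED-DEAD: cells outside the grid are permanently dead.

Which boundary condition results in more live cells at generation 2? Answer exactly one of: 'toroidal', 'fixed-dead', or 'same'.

Under TOROIDAL boundary, generation 2:
.....
.....
.....
O....
.....
Population = 1

Under FIXED-DEAD boundary, generation 2:
...O.
.O...
...OO
..O..
...OO
Population = 7

Comparison: toroidal=1, fixed-dead=7 -> fixed-dead

Answer: fixed-dead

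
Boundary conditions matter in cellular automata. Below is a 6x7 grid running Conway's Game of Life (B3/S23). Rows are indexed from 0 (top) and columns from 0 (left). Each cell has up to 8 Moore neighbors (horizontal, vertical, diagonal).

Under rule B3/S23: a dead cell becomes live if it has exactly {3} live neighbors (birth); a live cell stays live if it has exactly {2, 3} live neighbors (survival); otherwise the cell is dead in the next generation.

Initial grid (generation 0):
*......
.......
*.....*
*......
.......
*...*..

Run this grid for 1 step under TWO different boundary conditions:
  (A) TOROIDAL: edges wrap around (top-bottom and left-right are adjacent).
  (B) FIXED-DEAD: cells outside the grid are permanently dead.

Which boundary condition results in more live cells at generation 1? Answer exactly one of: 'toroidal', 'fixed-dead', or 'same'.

Answer: toroidal

Derivation:
Under TOROIDAL boundary, generation 1:
.......
*.....*
*.....*
*.....*
.......
.......
Population = 6

Under FIXED-DEAD boundary, generation 1:
.......
.......
.......
.......
.......
.......
Population = 0

Comparison: toroidal=6, fixed-dead=0 -> toroidal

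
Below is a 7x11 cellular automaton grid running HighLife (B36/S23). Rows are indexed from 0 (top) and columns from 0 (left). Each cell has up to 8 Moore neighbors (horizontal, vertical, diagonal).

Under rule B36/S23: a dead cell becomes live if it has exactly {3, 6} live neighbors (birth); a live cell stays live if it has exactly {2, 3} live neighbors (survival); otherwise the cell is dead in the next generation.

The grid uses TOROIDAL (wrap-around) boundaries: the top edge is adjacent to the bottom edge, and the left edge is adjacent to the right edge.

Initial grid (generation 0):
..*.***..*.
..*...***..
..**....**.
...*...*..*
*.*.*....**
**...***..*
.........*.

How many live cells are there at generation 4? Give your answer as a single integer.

Answer: 28

Derivation:
Simulating step by step:
Generation 0 (given above): 28 live cells
Generation 1: 32 live cells
...*.**..*.
.**.*.*....
..**..*..*.
**..*......
..****.***.
.*...**.*..
**..*..***.
Generation 2: 33 live cells
*..*..*..**
.*..*.**...
*...*......
.*.*..**.**
*.**...***.
**.....*..*
***.*....**
Generation 3: 30 live cells
...**.****.
.*.**.**...
*****...*.*
.*.**.**.*.
...*......*
.......*...
..**....*..
Generation 4: 28 live cells
......*..*.
.**...*...*
........***
.**..*.***.
..***.***..
..**.......
..***.*..*.
Population at generation 4: 28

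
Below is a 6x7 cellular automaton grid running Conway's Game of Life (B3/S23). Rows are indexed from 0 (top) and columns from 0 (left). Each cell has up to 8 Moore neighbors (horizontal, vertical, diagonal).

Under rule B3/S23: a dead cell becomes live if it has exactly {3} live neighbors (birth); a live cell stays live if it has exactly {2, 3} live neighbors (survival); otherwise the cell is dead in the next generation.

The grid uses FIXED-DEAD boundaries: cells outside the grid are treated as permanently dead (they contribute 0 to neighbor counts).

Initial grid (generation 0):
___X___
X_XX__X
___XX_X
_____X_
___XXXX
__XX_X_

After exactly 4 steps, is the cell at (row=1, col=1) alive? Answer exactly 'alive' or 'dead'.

Answer: alive

Derivation:
Simulating step by step:
Generation 0 (given above): 16 live cells
Generation 1: 15 live cells
__XX___
__X__X_
__XXX_X
_______
__XX__X
__XX_XX
Generation 2: 20 live cells
__XX___
_X___X_
__XXXX_
____XX_
__XXXXX
__XXXXX
Generation 3: 9 live cells
__X____
_X___X_
__XX__X
_______
__X____
__X___X
Generation 4: 5 live cells
_______
_X_X___
__X____
__XX___
_______
_______

Cell (1,1) at generation 4: 1 -> alive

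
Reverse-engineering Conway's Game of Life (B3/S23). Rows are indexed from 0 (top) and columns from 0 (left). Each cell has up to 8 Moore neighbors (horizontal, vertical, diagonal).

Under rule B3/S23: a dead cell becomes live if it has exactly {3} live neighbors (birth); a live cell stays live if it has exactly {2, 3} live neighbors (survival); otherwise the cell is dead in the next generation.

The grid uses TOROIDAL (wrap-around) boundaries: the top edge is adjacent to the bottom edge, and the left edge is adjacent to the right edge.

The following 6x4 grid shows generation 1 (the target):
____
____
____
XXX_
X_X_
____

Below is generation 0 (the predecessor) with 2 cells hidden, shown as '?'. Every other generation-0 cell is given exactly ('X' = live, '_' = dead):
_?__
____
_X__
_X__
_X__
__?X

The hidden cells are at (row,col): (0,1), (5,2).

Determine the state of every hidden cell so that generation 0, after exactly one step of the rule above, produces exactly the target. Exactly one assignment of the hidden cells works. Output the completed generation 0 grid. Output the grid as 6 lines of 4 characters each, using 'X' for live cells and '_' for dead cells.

Hidden generation-0 cells (in order): (0,1), (5,2).
A hidden cell only influences target cells in its own 3x3 neighborhood. Try each of the 2^2 = 4 assignments, step the completed generation 0 forward once under B3/S23, and compare with the target:
  (0,1)=_ (5,2)=_ -> step reproduces the target at every cell -> ACCEPT
  (0,1)=_ (5,2)=X -> step gives (4,1)='X' but target has '_' -> reject
  (0,1)=X (5,2)=_ -> step gives (5,0)='X' but target has '_' -> reject
  (0,1)=X (5,2)=X -> step gives (0,2)='X' but target has '_' -> reject
Unique solution: (0,1)=dead, (5,2)=dead.
Check: live-neighbor counts of every cell in the completed generation 0:
1011
1110
2120
3230
3131
2120
Applying B3/S23 to generation 0 with these counts gives:
____
____
____
XXX_
X_X_
____
which matches the target exactly.

Answer: ____
____
_X__
_X__
_X__
___X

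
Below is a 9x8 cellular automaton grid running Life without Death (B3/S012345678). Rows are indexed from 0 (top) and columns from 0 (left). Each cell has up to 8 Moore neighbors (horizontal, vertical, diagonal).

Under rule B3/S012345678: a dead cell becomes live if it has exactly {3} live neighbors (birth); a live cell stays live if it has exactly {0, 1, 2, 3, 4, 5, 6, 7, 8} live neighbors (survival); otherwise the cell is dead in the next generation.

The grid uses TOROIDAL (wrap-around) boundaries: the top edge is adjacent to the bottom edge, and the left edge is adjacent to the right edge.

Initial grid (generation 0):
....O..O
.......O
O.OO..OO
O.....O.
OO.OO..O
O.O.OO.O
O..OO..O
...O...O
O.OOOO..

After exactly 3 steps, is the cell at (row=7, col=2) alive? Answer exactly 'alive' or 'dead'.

Simulating step by step:
Generation 0 (given above): 31 live cells
Generation 1: 47 live cells
O...OOOO
...O...O
OOOO..OO
O...OOO.
OOOOO..O
O.O.OO.O
OOOOOO.O
.O.O.OOO
O.OOOOOO
Generation 2: 49 live cells
OOO.OOOO
...O...O
OOOO..OO
O...OOO.
OOOOO..O
O.O.OO.O
OOOOOO.O
.O.O.OOO
O.OOOOOO
Generation 3: 49 live cells
OOO.OOOO
...O...O
OOOO..OO
O...OOO.
OOOOO..O
O.O.OO.O
OOOOOO.O
.O.O.OOO
O.OOOOOO

Cell (7,2) at generation 3: 0 -> dead

Answer: dead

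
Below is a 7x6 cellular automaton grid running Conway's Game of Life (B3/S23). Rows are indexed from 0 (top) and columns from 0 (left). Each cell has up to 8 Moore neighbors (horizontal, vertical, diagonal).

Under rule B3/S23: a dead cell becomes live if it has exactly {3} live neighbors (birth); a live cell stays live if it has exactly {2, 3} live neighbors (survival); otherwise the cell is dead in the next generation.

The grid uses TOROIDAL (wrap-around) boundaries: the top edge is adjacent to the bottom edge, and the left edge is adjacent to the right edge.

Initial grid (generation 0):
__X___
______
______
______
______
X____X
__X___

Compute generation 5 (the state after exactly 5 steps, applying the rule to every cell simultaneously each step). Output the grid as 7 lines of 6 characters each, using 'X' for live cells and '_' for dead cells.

Answer: ______
______
______
______
______
______
______

Derivation:
Simulating step by step:
Generation 0 (given above): 4 live cells
Generation 1: 1 live cells
______
______
______
______
______
______
_X____
Generation 2: 0 live cells
______
______
______
______
______
______
______
Generation 3: 0 live cells
______
______
______
______
______
______
______
Generation 4: 0 live cells
______
______
______
______
______
______
______
Generation 5: 0 live cells
(generation 5 grid is the final answer)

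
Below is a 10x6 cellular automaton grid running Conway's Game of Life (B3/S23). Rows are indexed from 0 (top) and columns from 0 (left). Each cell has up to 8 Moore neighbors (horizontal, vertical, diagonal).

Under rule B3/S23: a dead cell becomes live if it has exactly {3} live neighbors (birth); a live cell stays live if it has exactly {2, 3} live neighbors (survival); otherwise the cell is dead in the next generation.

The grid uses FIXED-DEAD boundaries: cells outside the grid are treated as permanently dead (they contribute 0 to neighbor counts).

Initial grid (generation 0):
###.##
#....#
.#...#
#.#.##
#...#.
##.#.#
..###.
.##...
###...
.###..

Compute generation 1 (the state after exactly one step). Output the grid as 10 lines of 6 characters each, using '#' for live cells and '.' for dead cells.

Answer: ##..##
#.#..#
##...#
#..###
#.#...
##...#
#...#.
#.....
#.....
#..#..

Derivation:
Simulating step by step:
Generation 0 (given above): 30 live cells
Generation 1: 25 live cells
(generation 1 grid is the final answer)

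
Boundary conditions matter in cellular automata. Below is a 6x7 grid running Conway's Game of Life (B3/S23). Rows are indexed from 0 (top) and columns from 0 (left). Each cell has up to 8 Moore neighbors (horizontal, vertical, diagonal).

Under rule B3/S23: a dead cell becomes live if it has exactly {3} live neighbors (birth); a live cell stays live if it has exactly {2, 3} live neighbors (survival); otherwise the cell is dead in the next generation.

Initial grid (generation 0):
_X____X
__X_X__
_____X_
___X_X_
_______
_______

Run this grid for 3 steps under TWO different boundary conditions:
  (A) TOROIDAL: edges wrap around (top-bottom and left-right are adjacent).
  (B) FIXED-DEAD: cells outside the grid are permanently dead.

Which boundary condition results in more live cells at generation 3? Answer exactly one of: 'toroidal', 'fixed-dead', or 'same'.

Under TOROIDAL boundary, generation 3:
_______
_______
____XX_
_______
_______
_______
Population = 2

Under FIXED-DEAD boundary, generation 3:
_______
_______
____XX_
_______
_______
_______
Population = 2

Comparison: toroidal=2, fixed-dead=2 -> same

Answer: same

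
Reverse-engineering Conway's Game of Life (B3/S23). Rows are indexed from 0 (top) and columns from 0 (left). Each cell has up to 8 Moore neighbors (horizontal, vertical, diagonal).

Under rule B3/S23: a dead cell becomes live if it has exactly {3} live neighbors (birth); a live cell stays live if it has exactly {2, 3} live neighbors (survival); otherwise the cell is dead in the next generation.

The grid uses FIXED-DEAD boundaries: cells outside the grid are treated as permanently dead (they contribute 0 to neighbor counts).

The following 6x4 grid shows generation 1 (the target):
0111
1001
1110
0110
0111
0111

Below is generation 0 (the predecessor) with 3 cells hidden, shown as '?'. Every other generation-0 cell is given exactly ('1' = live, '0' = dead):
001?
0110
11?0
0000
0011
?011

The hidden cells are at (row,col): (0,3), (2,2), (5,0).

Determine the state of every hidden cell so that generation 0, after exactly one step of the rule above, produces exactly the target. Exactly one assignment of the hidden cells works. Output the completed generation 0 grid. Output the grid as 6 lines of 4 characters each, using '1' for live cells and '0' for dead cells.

Hidden generation-0 cells (in order): (0,3), (2,2), (5,0).
A hidden cell only influences target cells in its own 3x3 neighborhood. Try each of the 2^3 = 8 assignments, step the completed generation 0 forward once under B3/S23, and compare with the target:
  (0,3)=0 (2,2)=0 (5,0)=0 -> step gives (0,3)='0' but target has '1' -> reject
  (0,3)=0 (2,2)=0 (5,0)=1 -> step gives (0,3)='0' but target has '1' -> reject
  (0,3)=0 (2,2)=1 (5,0)=0 -> step gives (0,3)='0' but target has '1' -> reject
  (0,3)=0 (2,2)=1 (5,0)=1 -> step gives (0,3)='0' but target has '1' -> reject
  (0,3)=1 (2,2)=0 (5,0)=0 -> step gives (4,1)='0' but target has '1' -> reject
  (0,3)=1 (2,2)=0 (5,0)=1 -> step reproduces the target at every cell -> ACCEPT
  (0,3)=1 (2,2)=1 (5,0)=0 -> step gives (1,3)='0' but target has '1' -> reject
  (0,3)=1 (2,2)=1 (5,0)=1 -> step gives (1,3)='0' but target has '1' -> reject
Unique solution: (0,3)=live, (2,2)=dead, (5,0)=live.
Check: live-neighbor counts of every cell in the completed generation 0:
1332
3443
2331
2332
1333
0333
Applying B3/S23 to generation 0 with these counts gives:
0111
1001
1110
0110
0111
0111
which matches the target exactly.

Answer: 0011
0110
1100
0000
0011
1011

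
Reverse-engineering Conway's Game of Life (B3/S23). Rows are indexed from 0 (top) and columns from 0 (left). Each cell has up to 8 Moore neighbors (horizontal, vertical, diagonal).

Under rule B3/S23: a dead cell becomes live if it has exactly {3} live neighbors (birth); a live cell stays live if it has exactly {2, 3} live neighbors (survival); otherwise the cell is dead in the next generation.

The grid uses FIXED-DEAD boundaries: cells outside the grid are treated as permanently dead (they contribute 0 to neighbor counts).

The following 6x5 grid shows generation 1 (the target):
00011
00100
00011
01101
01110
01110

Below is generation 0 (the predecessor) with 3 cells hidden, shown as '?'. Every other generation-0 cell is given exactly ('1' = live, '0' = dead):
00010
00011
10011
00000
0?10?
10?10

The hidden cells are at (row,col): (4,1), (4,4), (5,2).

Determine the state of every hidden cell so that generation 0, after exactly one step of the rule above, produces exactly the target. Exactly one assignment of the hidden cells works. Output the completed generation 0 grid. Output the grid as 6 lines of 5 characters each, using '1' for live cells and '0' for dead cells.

Answer: 00010
00011
10011
00000
01101
10010

Derivation:
Hidden generation-0 cells (in order): (4,1), (4,4), (5,2).
A hidden cell only influences target cells in its own 3x3 neighborhood. Try each of the 2^3 = 8 assignments, step the completed generation 0 forward once under B3/S23, and compare with the target:
  (4,1)=0 (4,4)=0 (5,2)=0 -> step gives (3,1)='0' but target has '1' -> reject
  (4,1)=0 (4,4)=0 (5,2)=1 -> step gives (3,1)='0' but target has '1' -> reject
  (4,1)=0 (4,4)=1 (5,2)=0 -> step gives (3,1)='0' but target has '1' -> reject
  (4,1)=0 (4,4)=1 (5,2)=1 -> step gives (3,1)='0' but target has '1' -> reject
  (4,1)=1 (4,4)=0 (5,2)=0 -> step gives (3,3)='1' but target has '0' -> reject
  (4,1)=1 (4,4)=0 (5,2)=1 -> step gives (3,3)='1' but target has '0' -> reject
  (4,1)=1 (4,4)=1 (5,2)=0 -> step reproduces the target at every cell -> ACCEPT
  (4,1)=1 (4,4)=1 (5,2)=1 -> step gives (4,3)='0' but target has '1' -> reject
Unique solution: (4,1)=live, (4,4)=live, (5,2)=dead.
Check: live-neighbor counts of every cell in the completed generation 0:
00223
11344
01233
23343
22231
13322
Applying B3/S23 to generation 0 with these counts gives:
00011
00100
00011
01101
01110
01110
which matches the target exactly.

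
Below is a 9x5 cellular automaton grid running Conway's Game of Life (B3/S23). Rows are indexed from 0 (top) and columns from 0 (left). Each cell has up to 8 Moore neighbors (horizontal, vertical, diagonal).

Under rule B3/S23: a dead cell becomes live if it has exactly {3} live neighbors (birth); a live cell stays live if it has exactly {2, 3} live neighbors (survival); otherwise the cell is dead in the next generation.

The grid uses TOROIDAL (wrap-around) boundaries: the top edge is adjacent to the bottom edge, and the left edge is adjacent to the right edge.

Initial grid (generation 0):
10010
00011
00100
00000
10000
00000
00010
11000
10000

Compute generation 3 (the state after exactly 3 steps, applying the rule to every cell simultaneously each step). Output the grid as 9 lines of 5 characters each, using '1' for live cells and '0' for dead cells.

Simulating step by step:
Generation 0 (given above): 10 live cells
Generation 1: 10 live cells
10010
00111
00010
00000
00000
00000
00000
11001
10000
Generation 2: 12 live cells
11110
00100
00111
00000
00000
00000
10000
11001
00000
Generation 3: 14 live cells
(generation 3 grid is the final answer)

Answer: 01110
10000
00110
00010
00000
00000
11001
11001
00010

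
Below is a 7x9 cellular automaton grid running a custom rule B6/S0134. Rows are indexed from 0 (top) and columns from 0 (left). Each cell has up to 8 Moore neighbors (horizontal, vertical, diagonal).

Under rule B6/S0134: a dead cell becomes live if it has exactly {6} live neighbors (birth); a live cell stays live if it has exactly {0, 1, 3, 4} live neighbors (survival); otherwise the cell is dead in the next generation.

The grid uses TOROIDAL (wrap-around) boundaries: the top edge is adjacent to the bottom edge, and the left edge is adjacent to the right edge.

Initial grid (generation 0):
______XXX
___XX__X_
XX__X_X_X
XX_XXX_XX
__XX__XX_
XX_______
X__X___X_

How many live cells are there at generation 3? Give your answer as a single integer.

Answer: 7

Derivation:
Simulating step by step:
Generation 0 (given above): 27 live cells
Generation 1: 17 live cells
______XXX
_________
_X____X__
_X_XXX___
__XX__XX_
_X_______
X__X___X_
Generation 2: 12 live cells
_______XX
_________
_X____X__
___XXX___
__XX___X_
_________
___X___X_
Generation 3: 7 live cells
_________
_________
_X____X__
___XX____
___X___X_
_________
___X_____
Population at generation 3: 7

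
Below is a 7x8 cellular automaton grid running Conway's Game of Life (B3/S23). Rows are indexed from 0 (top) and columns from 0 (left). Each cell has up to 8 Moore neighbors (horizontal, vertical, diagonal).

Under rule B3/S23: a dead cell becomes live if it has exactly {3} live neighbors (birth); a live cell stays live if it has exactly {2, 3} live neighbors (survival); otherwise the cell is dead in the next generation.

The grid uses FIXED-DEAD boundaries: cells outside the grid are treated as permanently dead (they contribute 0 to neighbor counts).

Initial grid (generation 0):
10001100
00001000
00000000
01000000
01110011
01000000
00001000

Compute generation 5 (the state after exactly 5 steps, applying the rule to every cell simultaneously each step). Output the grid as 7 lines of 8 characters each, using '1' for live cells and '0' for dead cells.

Answer: 00001100
00001100
00000000
00000000
00000000
11000000
00000000

Derivation:
Simulating step by step:
Generation 0 (given above): 12 live cells
Generation 1: 9 live cells
00001100
00001100
00000000
01000000
11000000
01010000
00000000
Generation 2: 11 live cells
00001100
00001100
00000000
11000000
11000000
11100000
00000000
Generation 3: 9 live cells
00001100
00001100
00000000
11000000
00000000
10100000
01000000
Generation 4: 7 live cells
00001100
00001100
00000000
00000000
10000000
01000000
01000000
Generation 5: 6 live cells
(generation 5 grid is the final answer)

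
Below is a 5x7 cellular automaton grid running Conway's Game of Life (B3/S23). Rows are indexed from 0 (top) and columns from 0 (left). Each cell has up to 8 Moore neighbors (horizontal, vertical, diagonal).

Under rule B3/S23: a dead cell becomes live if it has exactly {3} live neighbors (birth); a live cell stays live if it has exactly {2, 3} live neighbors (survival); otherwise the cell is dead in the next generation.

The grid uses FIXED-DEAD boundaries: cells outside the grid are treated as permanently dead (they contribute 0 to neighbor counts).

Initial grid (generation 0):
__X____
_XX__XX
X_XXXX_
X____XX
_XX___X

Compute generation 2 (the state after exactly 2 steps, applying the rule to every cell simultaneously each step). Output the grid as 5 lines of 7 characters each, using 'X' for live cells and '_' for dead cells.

Answer: _______
___X___
_X___XX
X_X__XX
_____XX

Derivation:
Simulating step by step:
Generation 0 (given above): 16 live cells
Generation 1: 12 live cells
_XX____
_____XX
X_XX___
X_____X
_X___XX
Generation 2: 10 live cells
(generation 2 grid is the final answer)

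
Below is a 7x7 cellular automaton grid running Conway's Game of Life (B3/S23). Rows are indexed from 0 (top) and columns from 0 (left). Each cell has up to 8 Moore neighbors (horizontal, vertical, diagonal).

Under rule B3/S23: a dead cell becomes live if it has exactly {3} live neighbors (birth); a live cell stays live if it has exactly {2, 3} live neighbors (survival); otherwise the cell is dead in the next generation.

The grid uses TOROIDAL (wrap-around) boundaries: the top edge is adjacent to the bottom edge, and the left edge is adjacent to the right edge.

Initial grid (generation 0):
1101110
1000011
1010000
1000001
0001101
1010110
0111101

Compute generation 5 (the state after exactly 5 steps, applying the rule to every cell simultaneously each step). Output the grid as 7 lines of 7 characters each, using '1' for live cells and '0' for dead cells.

Simulating step by step:
Generation 0 (given above): 24 live cells
Generation 1: 13 live cells
0000000
0011010
0000010
1101011
0101100
1000000
0000000
Generation 2: 14 live cells
0000000
0000100
1101010
1101011
0101110
0000000
0000000
Generation 3: 9 live cells
0000000
0000100
0101010
0001000
0101010
0000100
0000000
Generation 4: 7 live cells
0000000
0000100
0011000
0001000
0011000
0000100
0000000
Generation 5: 9 live cells
(generation 5 grid is the final answer)

Answer: 0000000
0001000
0011100
0000100
0011100
0001000
0000000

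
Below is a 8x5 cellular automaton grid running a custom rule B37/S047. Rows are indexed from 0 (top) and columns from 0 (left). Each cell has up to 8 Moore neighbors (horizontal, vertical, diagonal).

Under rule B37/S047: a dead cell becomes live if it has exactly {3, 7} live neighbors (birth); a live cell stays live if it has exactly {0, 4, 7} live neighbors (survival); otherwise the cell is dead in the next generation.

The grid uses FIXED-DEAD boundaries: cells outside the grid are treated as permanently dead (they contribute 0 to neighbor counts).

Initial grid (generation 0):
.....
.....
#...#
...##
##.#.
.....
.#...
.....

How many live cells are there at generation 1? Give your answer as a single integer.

Simulating step by step:
Generation 0 (given above): 8 live cells
Generation 1: 11 live cells
.....
.....
#..#.
###..
..#.#
###..
.#...
.....
Population at generation 1: 11

Answer: 11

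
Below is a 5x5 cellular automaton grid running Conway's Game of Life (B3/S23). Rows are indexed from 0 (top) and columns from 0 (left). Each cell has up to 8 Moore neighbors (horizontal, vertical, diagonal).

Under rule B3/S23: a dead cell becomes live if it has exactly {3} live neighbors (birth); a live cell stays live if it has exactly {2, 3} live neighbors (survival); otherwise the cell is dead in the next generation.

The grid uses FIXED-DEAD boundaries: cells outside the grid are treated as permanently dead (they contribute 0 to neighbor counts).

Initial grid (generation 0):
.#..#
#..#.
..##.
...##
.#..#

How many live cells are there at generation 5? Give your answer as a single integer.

Simulating step by step:
Generation 0 (given above): 10 live cells
Generation 1: 7 live cells
.....
.#.##
..#..
....#
...##
Generation 2: 7 live cells
.....
..##.
..#.#
....#
...##
Generation 3: 7 live cells
.....
..##.
..#.#
....#
...##
Generation 4: 7 live cells
.....
..##.
..#.#
....#
...##
Generation 5: 7 live cells
.....
..##.
..#.#
....#
...##
Population at generation 5: 7

Answer: 7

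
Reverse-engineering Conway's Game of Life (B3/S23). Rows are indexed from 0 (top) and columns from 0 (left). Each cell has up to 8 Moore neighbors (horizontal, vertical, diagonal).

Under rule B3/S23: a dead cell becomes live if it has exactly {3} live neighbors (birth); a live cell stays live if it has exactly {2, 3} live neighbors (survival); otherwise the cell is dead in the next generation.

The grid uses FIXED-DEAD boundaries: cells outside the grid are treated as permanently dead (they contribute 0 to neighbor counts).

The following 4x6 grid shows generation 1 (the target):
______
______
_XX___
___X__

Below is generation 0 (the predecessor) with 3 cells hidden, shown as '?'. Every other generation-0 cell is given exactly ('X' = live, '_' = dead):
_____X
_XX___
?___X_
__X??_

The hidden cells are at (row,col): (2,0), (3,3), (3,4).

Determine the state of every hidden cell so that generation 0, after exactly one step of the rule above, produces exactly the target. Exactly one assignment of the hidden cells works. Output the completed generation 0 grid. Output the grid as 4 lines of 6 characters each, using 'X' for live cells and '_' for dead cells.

Hidden generation-0 cells (in order): (2,0), (3,3), (3,4).
A hidden cell only influences target cells in its own 3x3 neighborhood. Try each of the 2^3 = 8 assignments, step the completed generation 0 forward once under B3/S23, and compare with the target:
  (2,0)=_ (3,3)=_ (3,4)=_ -> step gives (2,3)='X' but target has '_' -> reject
  (2,0)=_ (3,3)=_ (3,4)=X -> step reproduces the target at every cell -> ACCEPT
  (2,0)=_ (3,3)=X (3,4)=_ -> step gives (2,2)='_' but target has 'X' -> reject
  (2,0)=_ (3,3)=X (3,4)=X -> step gives (2,2)='_' but target has 'X' -> reject
  (2,0)=X (3,3)=_ (3,4)=_ -> step gives (1,1)='X' but target has '_' -> reject
  (2,0)=X (3,3)=_ (3,4)=X -> step gives (1,1)='X' but target has '_' -> reject
  (2,0)=X (3,3)=X (3,4)=_ -> step gives (1,1)='X' but target has '_' -> reject
  (2,0)=X (3,3)=X (3,4)=X -> step gives (1,1)='X' but target has '_' -> reject
Unique solution: (2,0)=dead, (3,3)=dead, (3,4)=live.
Check: live-neighbor counts of every cell in the completed generation 0:
122110
111222
133412
010312
Applying B3/S23 to generation 0 with these counts gives:
______
______
_XX___
___X__
which matches the target exactly.

Answer: _____X
_XX___
____X_
__X_X_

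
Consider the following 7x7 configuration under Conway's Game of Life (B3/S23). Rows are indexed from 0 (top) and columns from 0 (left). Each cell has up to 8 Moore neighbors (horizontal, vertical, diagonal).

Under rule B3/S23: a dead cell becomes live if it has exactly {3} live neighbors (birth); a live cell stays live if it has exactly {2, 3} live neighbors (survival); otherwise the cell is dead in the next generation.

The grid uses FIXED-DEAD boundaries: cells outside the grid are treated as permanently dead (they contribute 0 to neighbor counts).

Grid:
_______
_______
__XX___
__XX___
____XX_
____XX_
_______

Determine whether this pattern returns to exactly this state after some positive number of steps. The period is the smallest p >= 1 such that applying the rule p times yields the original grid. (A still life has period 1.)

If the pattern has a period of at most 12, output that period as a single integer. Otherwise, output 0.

Answer: 2

Derivation:
Simulating and comparing each generation to the original:
Gen 0 (original, given above): 8 live cells
Gen 1: 6 live cells, differs from original
Gen 2: 8 live cells, MATCHES original -> period = 2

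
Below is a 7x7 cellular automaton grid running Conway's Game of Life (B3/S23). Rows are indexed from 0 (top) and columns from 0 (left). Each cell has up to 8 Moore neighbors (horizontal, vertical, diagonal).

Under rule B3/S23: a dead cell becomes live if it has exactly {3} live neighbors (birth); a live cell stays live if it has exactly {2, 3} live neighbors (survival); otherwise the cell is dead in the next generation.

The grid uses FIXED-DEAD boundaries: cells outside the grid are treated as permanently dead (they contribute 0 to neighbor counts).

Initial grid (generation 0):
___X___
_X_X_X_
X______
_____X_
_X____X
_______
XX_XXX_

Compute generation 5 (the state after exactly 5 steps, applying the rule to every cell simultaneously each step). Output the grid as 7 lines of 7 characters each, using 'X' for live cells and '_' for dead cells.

Answer: _______
_______
_______
___XX__
_X_____
_X_____
__X____

Derivation:
Simulating step by step:
Generation 0 (given above): 13 live cells
Generation 1: 11 live cells
__X_X__
__X_X__
____X__
_______
_______
XXX_XX_
____X__
Generation 2: 12 live cells
_______
____XX_
___X___
_______
_X_____
_X_XXX_
_X_XXX_
Generation 3: 10 live cells
_______
____X__
____X__
_______
__X_X__
XX_X_X_
___X_X_
Generation 4: 9 live cells
_______
_______
_______
___X___
_XXXX__
_X_X_X_
__X____
Generation 5: 5 live cells
(generation 5 grid is the final answer)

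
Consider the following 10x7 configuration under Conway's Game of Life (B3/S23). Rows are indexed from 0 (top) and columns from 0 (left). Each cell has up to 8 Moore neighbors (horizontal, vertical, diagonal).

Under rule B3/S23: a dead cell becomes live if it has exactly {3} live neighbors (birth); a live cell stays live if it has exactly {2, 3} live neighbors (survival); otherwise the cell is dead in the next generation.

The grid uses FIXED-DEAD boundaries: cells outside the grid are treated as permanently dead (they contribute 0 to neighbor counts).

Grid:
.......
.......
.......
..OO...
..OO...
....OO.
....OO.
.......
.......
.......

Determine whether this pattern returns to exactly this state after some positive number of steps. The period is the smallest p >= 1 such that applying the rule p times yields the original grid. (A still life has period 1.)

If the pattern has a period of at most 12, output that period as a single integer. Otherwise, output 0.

Simulating and comparing each generation to the original:
Gen 0 (original, given above): 8 live cells
Gen 1: 6 live cells, differs from original
Gen 2: 8 live cells, MATCHES original -> period = 2

Answer: 2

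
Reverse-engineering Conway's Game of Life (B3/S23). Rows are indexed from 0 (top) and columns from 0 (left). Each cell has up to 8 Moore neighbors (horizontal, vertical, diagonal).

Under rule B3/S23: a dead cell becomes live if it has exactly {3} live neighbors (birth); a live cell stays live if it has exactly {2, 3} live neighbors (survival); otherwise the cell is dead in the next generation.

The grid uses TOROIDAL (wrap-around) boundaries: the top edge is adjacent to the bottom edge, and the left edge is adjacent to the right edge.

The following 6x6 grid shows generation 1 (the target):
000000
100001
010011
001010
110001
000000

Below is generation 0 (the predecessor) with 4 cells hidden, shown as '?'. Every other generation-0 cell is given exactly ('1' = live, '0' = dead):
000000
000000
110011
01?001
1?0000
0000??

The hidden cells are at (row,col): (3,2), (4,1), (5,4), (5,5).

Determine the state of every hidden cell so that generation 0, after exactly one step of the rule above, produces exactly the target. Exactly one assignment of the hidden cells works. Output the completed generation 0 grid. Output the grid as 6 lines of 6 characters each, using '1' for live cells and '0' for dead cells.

Answer: 000000
000000
110011
010001
110000
000010

Derivation:
Hidden generation-0 cells (in order): (3,2), (4,1), (5,4), (5,5).
A hidden cell only influences target cells in its own 3x3 neighborhood. Try each of the 2^4 = 16 assignments, step the completed generation 0 forward once under B3/S23, and compare with the target:
  (3,2)=0 (4,1)=0 (5,4)=0 (5,5)=0 -> step gives (3,1)='1' but target has '0' -> reject
  (3,2)=0 (4,1)=0 (5,4)=0 (5,5)=1 -> step gives (3,1)='1' but target has '0' -> reject
  (3,2)=0 (4,1)=0 (5,4)=1 (5,5)=0 -> step gives (3,1)='1' but target has '0' -> reject
  (3,2)=0 (4,1)=0 (5,4)=1 (5,5)=1 -> step gives (3,1)='1' but target has '0' -> reject
  (3,2)=0 (4,1)=1 (5,4)=0 (5,5)=0 -> step gives (4,5)='0' but target has '1' -> reject
  (3,2)=0 (4,1)=1 (5,4)=0 (5,5)=1 -> step gives (4,0)='0' but target has '1' -> reject
  (3,2)=0 (4,1)=1 (5,4)=1 (5,5)=0 -> step reproduces the target at every cell -> ACCEPT
  (3,2)=0 (4,1)=1 (5,4)=1 (5,5)=1 -> step gives (4,0)='0' but target has '1' -> reject
  (3,2)=1 (4,1)=0 (5,4)=0 (5,5)=0 -> step gives (2,2)='1' but target has '0' -> reject
  (3,2)=1 (4,1)=0 (5,4)=0 (5,5)=1 -> step gives (2,2)='1' but target has '0' -> reject
  (3,2)=1 (4,1)=0 (5,4)=1 (5,5)=0 -> step gives (2,2)='1' but target has '0' -> reject
  (3,2)=1 (4,1)=0 (5,4)=1 (5,5)=1 -> step gives (2,2)='1' but target has '0' -> reject
  (3,2)=1 (4,1)=1 (5,4)=0 (5,5)=0 -> step gives (2,2)='1' but target has '0' -> reject
  (3,2)=1 (4,1)=1 (5,4)=0 (5,5)=1 -> step gives (2,2)='1' but target has '0' -> reject
  (3,2)=1 (4,1)=1 (5,4)=1 (5,5)=0 -> step gives (2,2)='1' but target has '0' -> reject
  (3,2)=1 (4,1)=1 (5,4)=1 (5,5)=1 -> step gives (2,2)='1' but target has '0' -> reject
Unique solution: (3,2)=dead, (4,1)=live, (5,4)=live, (5,5)=dead.
Check: live-neighbor counts of every cell in the completed generation 0:
000111
321123
422123
743134
322123
221102
Applying B3/S23 to generation 0 with these counts gives:
000000
100001
010011
001010
110001
000000
which matches the target exactly.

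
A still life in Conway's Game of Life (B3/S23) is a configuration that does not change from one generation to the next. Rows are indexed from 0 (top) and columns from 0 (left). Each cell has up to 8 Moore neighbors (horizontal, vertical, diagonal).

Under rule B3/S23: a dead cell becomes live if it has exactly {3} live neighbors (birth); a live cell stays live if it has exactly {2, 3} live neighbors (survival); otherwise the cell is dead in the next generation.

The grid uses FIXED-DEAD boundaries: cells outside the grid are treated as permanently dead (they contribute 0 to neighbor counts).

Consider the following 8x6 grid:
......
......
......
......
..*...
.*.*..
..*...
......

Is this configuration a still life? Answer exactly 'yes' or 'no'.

Compute generation 1 and compare to generation 0 (given above):
Generation 1:
......
......
......
......
..*...
.*.*..
..*...
......
The grids are IDENTICAL -> still life.

Answer: yes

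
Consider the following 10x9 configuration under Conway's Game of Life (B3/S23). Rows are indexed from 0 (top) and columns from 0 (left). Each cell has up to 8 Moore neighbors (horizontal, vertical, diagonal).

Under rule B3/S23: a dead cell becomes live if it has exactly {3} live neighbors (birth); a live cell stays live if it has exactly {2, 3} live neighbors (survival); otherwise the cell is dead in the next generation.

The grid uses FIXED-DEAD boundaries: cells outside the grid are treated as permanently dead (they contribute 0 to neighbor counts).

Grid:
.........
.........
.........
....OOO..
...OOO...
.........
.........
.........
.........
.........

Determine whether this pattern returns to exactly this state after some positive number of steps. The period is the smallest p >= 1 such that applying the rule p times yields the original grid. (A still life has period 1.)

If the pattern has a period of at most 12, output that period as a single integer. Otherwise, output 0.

Answer: 2

Derivation:
Simulating and comparing each generation to the original:
Gen 0 (original, given above): 6 live cells
Gen 1: 6 live cells, differs from original
Gen 2: 6 live cells, MATCHES original -> period = 2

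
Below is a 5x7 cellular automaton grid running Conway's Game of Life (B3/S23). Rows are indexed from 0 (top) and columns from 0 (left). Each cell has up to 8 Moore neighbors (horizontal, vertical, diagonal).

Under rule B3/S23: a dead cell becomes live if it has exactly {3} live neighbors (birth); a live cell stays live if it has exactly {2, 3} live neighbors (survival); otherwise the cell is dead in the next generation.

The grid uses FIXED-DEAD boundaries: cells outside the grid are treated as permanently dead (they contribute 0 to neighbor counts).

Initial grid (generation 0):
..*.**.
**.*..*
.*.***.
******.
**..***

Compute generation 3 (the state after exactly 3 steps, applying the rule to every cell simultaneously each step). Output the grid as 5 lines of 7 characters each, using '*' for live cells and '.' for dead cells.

Simulating step by step:
Generation 0 (given above): 22 live cells
Generation 1: 11 live cells
.*****.
**....*
......*
.......
*.....*
Generation 2: 11 live cells
******.
**.**.*
.......
.......
.......
Generation 3: 3 live cells
(generation 3 grid is the final answer)

Answer: *....*.
*......
.......
.......
.......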